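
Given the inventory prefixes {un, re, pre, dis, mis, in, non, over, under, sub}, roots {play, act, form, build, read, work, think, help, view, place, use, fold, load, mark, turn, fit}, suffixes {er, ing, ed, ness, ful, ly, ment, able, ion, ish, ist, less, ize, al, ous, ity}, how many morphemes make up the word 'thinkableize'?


Segmenting 'thinkableize' against the inventory:
  'think' -> root (morpheme 1)
  'able' -> suffix (morpheme 2)
  'ize' -> suffix (morpheme 3)
Total morphemes: 3

3


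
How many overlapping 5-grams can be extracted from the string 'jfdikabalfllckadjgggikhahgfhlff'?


String 'jfdikabalfllckadjgggikhahgfhlff' has length L = 31.
Number of overlapping n-grams = L - n + 1
Substituting: 31 - 5 + 1 = 27

27


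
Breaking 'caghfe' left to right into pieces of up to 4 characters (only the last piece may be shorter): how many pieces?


'caghfe' has 6 characters.
Chunking with max size 4:
  Chunk 1: 'cagh' (positions 0-3)
  Chunk 2: 'fe' (positions 4-5)
Total chunks: ceil(6 / 4) = 2

2


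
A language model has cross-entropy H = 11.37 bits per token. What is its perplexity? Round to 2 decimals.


Perplexity formula: PP = 2^H
H = 11.37
PP = 2^11.37
Decompose: 2^11.37 = 2^11 * 2^0.37
2^11 = 2048, 2^0.37 ~ 1.2923528
PP ~ 2048 * 1.2923528 = 2646.7385344
Rounded to 2 decimals: 2646.74

2646.74


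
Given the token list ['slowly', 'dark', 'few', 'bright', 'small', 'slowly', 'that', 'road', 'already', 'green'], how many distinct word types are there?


Listing all tokens and tracking unique types:
  Token 1: 'slowly' -> NEW (unique so far: 1)
  Token 2: 'dark' -> NEW (unique so far: 2)
  Token 3: 'few' -> NEW (unique so far: 3)
  Token 4: 'bright' -> NEW (unique so far: 4)
  Token 5: 'small' -> NEW (unique so far: 5)
  Token 6: 'slowly' -> duplicate (unique so far: 5)
  Token 7: 'that' -> NEW (unique so far: 6)
  Token 8: 'road' -> NEW (unique so far: 7)
  Token 9: 'already' -> NEW (unique so far: 8)
  Token 10: 'green' -> NEW (unique so far: 9)
Unique types: ('already', 'bright', 'dark', 'few', 'green', 'road', 'slowly', 'small', 'that')
Vocabulary size: 9

9


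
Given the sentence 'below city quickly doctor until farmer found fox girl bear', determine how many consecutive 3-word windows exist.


Word trigrams from [10] words:
  Trigram 1: (below city quickly)
  Trigram 2: (city quickly doctor)
  Trigram 3: (quickly doctor until)
  Trigram 4: (doctor until farmer)
  Trigram 5: (until farmer found)
  Trigram 6: (farmer found fox)
  Trigram 7: (found fox girl)
  Trigram 8: (fox girl bear)
Total word trigrams: 10 - 2 = 8

8


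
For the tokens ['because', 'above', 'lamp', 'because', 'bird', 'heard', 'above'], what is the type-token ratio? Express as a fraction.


Tokens: 7
Unique types: ('above', 'because', 'bird', 'heard', 'lamp') = 5
TTR = 5/7
Already in lowest terms.

5/7


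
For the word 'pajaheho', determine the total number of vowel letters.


Scanning each character of 'pajaheho':
  Position 1: 'p' -> consonant (running count: 0)
  Position 2: 'a' -> vowel (running count: 1)
  Position 3: 'j' -> consonant (running count: 1)
  Position 4: 'a' -> vowel (running count: 2)
  Position 5: 'h' -> consonant (running count: 2)
  Position 6: 'e' -> vowel (running count: 3)
  Position 7: 'h' -> consonant (running count: 3)
  Position 8: 'o' -> vowel (running count: 4)
Total vowels: 4

4


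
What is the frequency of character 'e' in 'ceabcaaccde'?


Scanning 'ceabcaaccde' for 'e':
  Position 1: 'e' -> MATCH (count: 1)
  Position 10: 'e' -> MATCH (count: 2)
Total occurrences of 'e': 2

2


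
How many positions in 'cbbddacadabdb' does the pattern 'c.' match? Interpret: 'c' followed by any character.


Pattern: c. means 'c' followed by any character.
Scanning 'cbbddacadabdb' position-by-position:
  Pos 0: window 'cb' -> MATCH
  Pos 1: window 'bb' -> no
  Pos 2: window 'bd' -> no
  Pos 3: window 'dd' -> no
  Pos 4: window 'da' -> no
  Pos 5: window 'ac' -> no
  Pos 6: window 'ca' -> MATCH
  Pos 7: window 'ad' -> no
  Pos 8: window 'da' -> no
  Pos 9: window 'ab' -> no
  Pos 10: window 'bd' -> no
  Pos 11: window 'db' -> no
  Pos 12: window 'b' -> no
Total matches: 2

2


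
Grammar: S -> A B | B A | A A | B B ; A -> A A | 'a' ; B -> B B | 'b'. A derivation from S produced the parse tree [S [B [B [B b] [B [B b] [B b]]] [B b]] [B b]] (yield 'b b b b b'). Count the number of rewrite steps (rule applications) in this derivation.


Every bracketed nonterminal node [X ...] in the tree is produced by exactly one rule application.
Reading the tree off as a leftmost derivation:
  Step 1: S  =>  B B   (applied S -> B B)
  Step 2: B B  =>  B B B   (applied B -> B B)
  Step 3: B B B  =>  B B B B   (applied B -> B B)
  Step 4: B B B B  =>  b B B B   (applied B -> b)
  Step 5: b B B B  =>  b B B B B   (applied B -> B B)
  Step 6: b B B B B  =>  b b B B B   (applied B -> b)
  Step 7: b b B B B  =>  b b b B B   (applied B -> b)
  Step 8: b b b B B  =>  b b b b B   (applied B -> b)
  Step 9: b b b b B  =>  b b b b b   (applied B -> b)
Final yield: b b b b b
Total rewrite steps: 9

9


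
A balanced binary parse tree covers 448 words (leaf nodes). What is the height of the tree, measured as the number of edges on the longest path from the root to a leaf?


In a balanced binary tree with n leaves the deepest leaf is ceil(log2(n)) edges below the root.
log2(448) = 8.8074
ceil(8.8074) = 9
height (edges) = 9

9


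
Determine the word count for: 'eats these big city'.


Counting words by splitting on spaces:
  Word 1: 'eats'
  Word 2: 'these'
  Word 3: 'big'
  Word 4: 'city'
Total words: 4

4


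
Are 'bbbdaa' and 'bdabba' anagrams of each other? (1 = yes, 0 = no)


Sort characters of 'bbbdaa': 'aabbbd'
Sort characters of 'bdabba': 'aabbbd'
Sorted forms match -> they ARE anagrams
Result: 1

1


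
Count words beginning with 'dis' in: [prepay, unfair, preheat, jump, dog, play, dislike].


Checking each word for prefix 'dis':
  'prepay' -> no (count: 0)
  'unfair' -> no (count: 0)
  'preheat' -> no (count: 0)
  'jump' -> no (count: 0)
  'dog' -> no (count: 0)
  'play' -> no (count: 0)
  'dislike' -> YES, starts with 'dis' (count: 1)
Total with prefix 'dis': 1

1


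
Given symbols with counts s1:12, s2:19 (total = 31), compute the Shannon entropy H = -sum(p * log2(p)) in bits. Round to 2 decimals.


Computing entropy H = -sum(p_i * log2(p_i)):
  s1: p = 12/31 = 0.3871, -p*log2(p) = 0.5300
  s2: p = 19/31 = 0.6129, -p*log2(p) = 0.4329
H = sum of terms = 0.9629
Rounded to 2 decimals: 0.96

0.96


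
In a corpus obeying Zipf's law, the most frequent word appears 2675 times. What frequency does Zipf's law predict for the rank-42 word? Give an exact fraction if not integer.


Zipf's law: freq(rank) = f1 / rank
f1 = 2675, rank = 42
freq = 2675 / 42
GCD(2675, 42) = 1
Simplified: 2675/42

2675/42


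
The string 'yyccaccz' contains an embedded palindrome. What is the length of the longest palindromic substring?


Scanning 'yyccaccz' for palindromic substrings.
Substring at positions 2-6: 'ccacc'.
Check: reverse('ccacc') = 'ccacc' -> palindrome confirmed.
Neighbouring characters ('y' / 'z') break symmetry, so it cannot extend further.
No longer palindromic substring exists; longest length = 5

5


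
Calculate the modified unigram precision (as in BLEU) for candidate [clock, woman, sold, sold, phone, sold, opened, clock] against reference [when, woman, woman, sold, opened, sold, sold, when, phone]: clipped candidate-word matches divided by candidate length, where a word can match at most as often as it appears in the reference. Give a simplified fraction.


Reference word counts: {'opened': 1, 'phone': 1, 'sold': 3, 'when': 2, 'woman': 2}
Checking each candidate word (with clipping):
  'clock' -> not in reference -> no match (matches: 0)
  'woman' -> in reference (ref count 2, used 1/2) -> match (matches: 1)
  'sold' -> in reference (ref count 3, used 1/3) -> match (matches: 2)
  'sold' -> in reference (ref count 3, used 2/3) -> match (matches: 3)
  'phone' -> in reference (ref count 1, used 1/1) -> match (matches: 4)
  'sold' -> in reference (ref count 3, used 3/3) -> match (matches: 5)
  'opened' -> in reference (ref count 1, used 1/1) -> match (matches: 6)
  'clock' -> not in reference -> no match (matches: 6)
Clipped matches: 6, Candidate length: 8
Precision = 6/8 = 3/4

3/4


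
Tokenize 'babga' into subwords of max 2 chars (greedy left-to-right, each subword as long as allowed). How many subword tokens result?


'babga' has 5 characters.
Chunking with max size 2:
  Chunk 1: 'ba' (positions 0-1)
  Chunk 2: 'bg' (positions 2-3)
  Chunk 3: 'a' (positions 4-4)
Total chunks: ceil(5 / 2) = 3

3


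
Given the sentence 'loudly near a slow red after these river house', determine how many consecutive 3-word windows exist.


Word trigrams from [9] words:
  Trigram 1: (loudly near a)
  Trigram 2: (near a slow)
  Trigram 3: (a slow red)
  Trigram 4: (slow red after)
  Trigram 5: (red after these)
  Trigram 6: (after these river)
  Trigram 7: (these river house)
Total word trigrams: 9 - 2 = 7

7


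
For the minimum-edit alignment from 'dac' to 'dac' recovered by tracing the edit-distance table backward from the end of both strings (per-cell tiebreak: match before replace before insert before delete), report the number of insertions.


Edit distance = 0. Backtracking from cell (3, 3) with preference match > replace > insert > delete,
then listing the resulting alignment 'dac' -> 'dac' left to right:
  Step 1: keep 'd'
  Step 2: keep 'a'
  Step 3: keep 'c'
Total insertions: 0

0


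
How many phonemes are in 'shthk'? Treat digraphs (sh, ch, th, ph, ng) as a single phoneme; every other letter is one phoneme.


Parsing 'shthk' greedily, digraphs first:
  'sh' -> digraph (1 consonant phoneme) (phonemes so far: 1)
  'th' -> digraph (1 consonant phoneme) (phonemes so far: 2)
  'k' -> consonant phoneme (phonemes so far: 3)
Total phonemes: 3

3


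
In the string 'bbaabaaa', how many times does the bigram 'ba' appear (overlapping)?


Scanning 'bbaabaaa' for bigram 'ba':
  Position 0: 'bb' -> no
  Position 1: 'ba' -> MATCH
  Position 2: 'aa' -> no
  Position 3: 'ab' -> no
  Position 4: 'ba' -> MATCH
  Position 5: 'aa' -> no
  Position 6: 'aa' -> no
Total matches: 2

2


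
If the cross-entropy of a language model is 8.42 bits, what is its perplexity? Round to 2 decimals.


Perplexity formula: PP = 2^H
H = 8.42
PP = 2^8.42
Decompose: 2^8.42 = 2^8 * 2^0.42
2^8 = 256, 2^0.42 ~ 1.3379276
PP ~ 256 * 1.3379276 = 342.5094656
Rounded to 2 decimals: 342.51

342.51


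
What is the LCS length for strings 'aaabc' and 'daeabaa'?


DP table for LCS of 'aaabc' and 'daeabaa':
       d  a  e  a  b  a  a
    0  0  0  0  0  0  0  0
  a 0  0  1  1  1  1  1  1
  a 0  0  1  1  2  2  2  2
  a 0  0  1  1  2  2  3  3
  b 0  0  1  1  2  3  3  3
  c 0  0  1  1  2  3  3  3
LCS: 'aaa'
LCS length = 3

3


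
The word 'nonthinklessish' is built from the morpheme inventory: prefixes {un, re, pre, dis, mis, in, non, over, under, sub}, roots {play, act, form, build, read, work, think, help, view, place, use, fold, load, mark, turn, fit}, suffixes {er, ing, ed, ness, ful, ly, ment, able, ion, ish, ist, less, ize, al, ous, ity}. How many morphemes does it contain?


Segmenting 'nonthinklessish' against the inventory:
  'non' -> prefix (morpheme 1)
  'think' -> root (morpheme 2)
  'less' -> suffix (morpheme 3)
  'ish' -> suffix (morpheme 4)
Total morphemes: 4

4


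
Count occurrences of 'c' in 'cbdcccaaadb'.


Scanning 'cbdcccaaadb' for 'c':
  Position 0: 'c' -> MATCH (count: 1)
  Position 3: 'c' -> MATCH (count: 2)
  Position 4: 'c' -> MATCH (count: 3)
  Position 5: 'c' -> MATCH (count: 4)
Total occurrences of 'c': 4

4


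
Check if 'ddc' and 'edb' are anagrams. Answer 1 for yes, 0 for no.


Sort characters of 'ddc': 'cdd'
Sort characters of 'edb': 'bde'
Sorted forms differ -> they are NOT anagrams
Result: 0

0


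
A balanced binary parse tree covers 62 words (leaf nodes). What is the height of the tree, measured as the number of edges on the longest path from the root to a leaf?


In a balanced binary tree with n leaves the deepest leaf is ceil(log2(n)) edges below the root.
log2(62) = 5.9542
ceil(5.9542) = 6
height (edges) = 6

6


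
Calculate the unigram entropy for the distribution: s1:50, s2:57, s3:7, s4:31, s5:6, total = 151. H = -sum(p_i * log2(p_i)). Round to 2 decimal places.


Computing entropy H = -sum(p_i * log2(p_i)):
  s1: p = 50/151 = 0.3311, -p*log2(p) = 0.5280
  s2: p = 57/151 = 0.3775, -p*log2(p) = 0.5306
  s3: p = 7/151 = 0.0464, -p*log2(p) = 0.2054
  s4: p = 31/151 = 0.2053, -p*log2(p) = 0.4689
  s5: p = 6/151 = 0.0397, -p*log2(p) = 0.1849
H = sum of terms = 1.9178
Rounded to 2 decimals: 1.92

1.92


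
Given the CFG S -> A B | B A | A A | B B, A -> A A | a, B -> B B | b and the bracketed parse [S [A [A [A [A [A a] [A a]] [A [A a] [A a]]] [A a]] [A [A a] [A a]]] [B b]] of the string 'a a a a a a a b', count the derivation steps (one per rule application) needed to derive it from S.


Every bracketed nonterminal node [X ...] in the tree is produced by exactly one rule application.
Reading the tree off as a leftmost derivation:
  Step 1: S  =>  A B   (applied S -> A B)
  Step 2: A B  =>  A A B   (applied A -> A A)
  Step 3: A A B  =>  A A A B   (applied A -> A A)
  Step 4: A A A B  =>  A A A A B   (applied A -> A A)
  Step 5: A A A A B  =>  A A A A A B   (applied A -> A A)
  Step 6: A A A A A B  =>  a A A A A B   (applied A -> a)
  Step 7: a A A A A B  =>  a a A A A B   (applied A -> a)
  Step 8: a a A A A B  =>  a a A A A A B   (applied A -> A A)
  Step 9: a a A A A A B  =>  a a a A A A B   (applied A -> a)
  Step 10: a a a A A A B  =>  a a a a A A B   (applied A -> a)
  Step 11: a a a a A A B  =>  a a a a a A B   (applied A -> a)
  Step 12: a a a a a A B  =>  a a a a a A A B   (applied A -> A A)
  Step 13: a a a a a A A B  =>  a a a a a a A B   (applied A -> a)
  Step 14: a a a a a a A B  =>  a a a a a a a B   (applied A -> a)
  Step 15: a a a a a a a B  =>  a a a a a a a b   (applied B -> b)
Final yield: a a a a a a a b
Total rewrite steps: 15

15


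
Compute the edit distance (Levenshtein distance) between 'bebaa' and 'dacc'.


Building DP table for s1='bebaa' (len 5) and s2='dacc' (len 4):
       d  a  c  c
    0  1  2  3  4
  b 1  1  2  3  4
  e 2  2  2  3  4
  b 3  3  3  3  4
  a 4  4  3  4  4
  a 5  5  4  4  5
Edit distance = dp[5][4] = 5

5


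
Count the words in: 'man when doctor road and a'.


Counting words by splitting on spaces:
  Word 1: 'man'
  Word 2: 'when'
  Word 3: 'doctor'
  Word 4: 'road'
  Word 5: 'and'
  Word 6: 'a'
Total words: 6

6


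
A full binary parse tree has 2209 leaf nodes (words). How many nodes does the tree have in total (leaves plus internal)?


Leaf nodes (terminals): 2209
Internal nodes = n - 1 = 2209 - 1 = 2208
Total = leaves + internal = 2209 + 2208 = 4417

4417


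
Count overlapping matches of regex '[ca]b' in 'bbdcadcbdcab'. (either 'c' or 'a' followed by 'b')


Pattern: [ca]b means either 'c' or 'a' followed by 'b'.
Scanning 'bbdcadcbdcab' position-by-position:
  Pos 0: window 'bb' -> no
  Pos 1: window 'bd' -> no
  Pos 2: window 'dc' -> no
  Pos 3: window 'ca' -> no
  Pos 4: window 'ad' -> no
  Pos 5: window 'dc' -> no
  Pos 6: window 'cb' -> MATCH
  Pos 7: window 'bd' -> no
  Pos 8: window 'dc' -> no
  Pos 9: window 'ca' -> no
  Pos 10: window 'ab' -> MATCH
  Pos 11: window 'b' -> no
Total matches: 2

2


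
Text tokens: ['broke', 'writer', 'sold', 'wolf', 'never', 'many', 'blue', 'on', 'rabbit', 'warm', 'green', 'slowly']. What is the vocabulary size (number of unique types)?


Listing all tokens and tracking unique types:
  Token 1: 'broke' -> NEW (unique so far: 1)
  Token 2: 'writer' -> NEW (unique so far: 2)
  Token 3: 'sold' -> NEW (unique so far: 3)
  Token 4: 'wolf' -> NEW (unique so far: 4)
  Token 5: 'never' -> NEW (unique so far: 5)
  Token 6: 'many' -> NEW (unique so far: 6)
  Token 7: 'blue' -> NEW (unique so far: 7)
  Token 8: 'on' -> NEW (unique so far: 8)
  Token 9: 'rabbit' -> NEW (unique so far: 9)
  Token 10: 'warm' -> NEW (unique so far: 10)
  Token 11: 'green' -> NEW (unique so far: 11)
  Token 12: 'slowly' -> NEW (unique so far: 12)
Unique types: ('blue', 'broke', 'green', 'many', 'never', 'on', 'rabbit', 'slowly', 'sold', 'warm', 'wolf', 'writer')
Vocabulary size: 12

12


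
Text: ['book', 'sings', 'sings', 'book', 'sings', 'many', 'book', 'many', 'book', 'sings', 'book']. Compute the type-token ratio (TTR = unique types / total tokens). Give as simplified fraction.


Tokens: 11
Unique types: ('book', 'many', 'sings') = 3
TTR = 3/11
Already in lowest terms.

3/11


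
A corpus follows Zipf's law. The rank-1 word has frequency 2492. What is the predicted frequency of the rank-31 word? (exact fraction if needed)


Zipf's law: freq(rank) = f1 / rank
f1 = 2492, rank = 31
freq = 2492 / 31
GCD(2492, 31) = 1
Simplified: 2492/31

2492/31


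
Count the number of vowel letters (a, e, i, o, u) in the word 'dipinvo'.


Scanning each character of 'dipinvo':
  Position 1: 'd' -> consonant (running count: 0)
  Position 2: 'i' -> vowel (running count: 1)
  Position 3: 'p' -> consonant (running count: 1)
  Position 4: 'i' -> vowel (running count: 2)
  Position 5: 'n' -> consonant (running count: 2)
  Position 6: 'v' -> consonant (running count: 2)
  Position 7: 'o' -> vowel (running count: 3)
Total vowels: 3

3


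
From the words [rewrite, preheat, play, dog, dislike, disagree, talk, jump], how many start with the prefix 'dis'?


Checking each word for prefix 'dis':
  'rewrite' -> no (count: 0)
  'preheat' -> no (count: 0)
  'play' -> no (count: 0)
  'dog' -> no (count: 0)
  'dislike' -> YES, starts with 'dis' (count: 1)
  'disagree' -> YES, starts with 'dis' (count: 2)
  'talk' -> no (count: 2)
  'jump' -> no (count: 2)
Total with prefix 'dis': 2

2


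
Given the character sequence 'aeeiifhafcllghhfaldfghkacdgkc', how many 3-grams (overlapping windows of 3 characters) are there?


String 'aeeiifhafcllghhfaldfghkacdgkc' has length L = 29.
Number of overlapping n-grams = L - n + 1
Substituting: 29 - 3 + 1 = 27

27


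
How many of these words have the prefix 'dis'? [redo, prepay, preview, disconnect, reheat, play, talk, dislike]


Checking each word for prefix 'dis':
  'redo' -> no (count: 0)
  'prepay' -> no (count: 0)
  'preview' -> no (count: 0)
  'disconnect' -> YES, starts with 'dis' (count: 1)
  'reheat' -> no (count: 1)
  'play' -> no (count: 1)
  'talk' -> no (count: 1)
  'dislike' -> YES, starts with 'dis' (count: 2)
Total with prefix 'dis': 2

2


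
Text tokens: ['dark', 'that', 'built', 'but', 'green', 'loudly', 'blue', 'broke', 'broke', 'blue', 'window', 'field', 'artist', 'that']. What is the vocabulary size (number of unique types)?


Listing all tokens and tracking unique types:
  Token 1: 'dark' -> NEW (unique so far: 1)
  Token 2: 'that' -> NEW (unique so far: 2)
  Token 3: 'built' -> NEW (unique so far: 3)
  Token 4: 'but' -> NEW (unique so far: 4)
  Token 5: 'green' -> NEW (unique so far: 5)
  Token 6: 'loudly' -> NEW (unique so far: 6)
  Token 7: 'blue' -> NEW (unique so far: 7)
  Token 8: 'broke' -> NEW (unique so far: 8)
  Token 9: 'broke' -> duplicate (unique so far: 8)
  Token 10: 'blue' -> duplicate (unique so far: 8)
  Token 11: 'window' -> NEW (unique so far: 9)
  Token 12: 'field' -> NEW (unique so far: 10)
  Token 13: 'artist' -> NEW (unique so far: 11)
  Token 14: 'that' -> duplicate (unique so far: 11)
Unique types: ('artist', 'blue', 'broke', 'built', 'but', 'dark', 'field', 'green', 'loudly', 'that', 'window')
Vocabulary size: 11

11


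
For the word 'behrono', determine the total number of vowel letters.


Scanning each character of 'behrono':
  Position 1: 'b' -> consonant (running count: 0)
  Position 2: 'e' -> vowel (running count: 1)
  Position 3: 'h' -> consonant (running count: 1)
  Position 4: 'r' -> consonant (running count: 1)
  Position 5: 'o' -> vowel (running count: 2)
  Position 6: 'n' -> consonant (running count: 2)
  Position 7: 'o' -> vowel (running count: 3)
Total vowels: 3

3


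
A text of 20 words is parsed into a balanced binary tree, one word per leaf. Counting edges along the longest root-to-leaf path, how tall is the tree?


In a balanced binary tree with n leaves the deepest leaf is ceil(log2(n)) edges below the root.
log2(20) = 4.3219
ceil(4.3219) = 5
height (edges) = 5

5


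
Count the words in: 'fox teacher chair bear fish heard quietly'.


Counting words by splitting on spaces:
  Word 1: 'fox'
  Word 2: 'teacher'
  Word 3: 'chair'
  Word 4: 'bear'
  Word 5: 'fish'
  Word 6: 'heard'
  Word 7: 'quietly'
Total words: 7

7


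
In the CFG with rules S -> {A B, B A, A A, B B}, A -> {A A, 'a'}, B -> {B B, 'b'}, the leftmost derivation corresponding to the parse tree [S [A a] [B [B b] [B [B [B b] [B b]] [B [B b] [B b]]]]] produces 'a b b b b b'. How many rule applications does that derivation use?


Every bracketed nonterminal node [X ...] in the tree is produced by exactly one rule application.
Reading the tree off as a leftmost derivation:
  Step 1: S  =>  A B   (applied S -> A B)
  Step 2: A B  =>  a B   (applied A -> a)
  Step 3: a B  =>  a B B   (applied B -> B B)
  Step 4: a B B  =>  a b B   (applied B -> b)
  Step 5: a b B  =>  a b B B   (applied B -> B B)
  Step 6: a b B B  =>  a b B B B   (applied B -> B B)
  Step 7: a b B B B  =>  a b b B B   (applied B -> b)
  Step 8: a b b B B  =>  a b b b B   (applied B -> b)
  Step 9: a b b b B  =>  a b b b B B   (applied B -> B B)
  Step 10: a b b b B B  =>  a b b b b B   (applied B -> b)
  Step 11: a b b b b B  =>  a b b b b b   (applied B -> b)
Final yield: a b b b b b
Total rewrite steps: 11

11


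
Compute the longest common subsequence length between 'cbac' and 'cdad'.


DP table for LCS of 'cbac' and 'cdad':
       c  d  a  d
    0  0  0  0  0
  c 0  1  1  1  1
  b 0  1  1  1  1
  a 0  1  1  2  2
  c 0  1  1  2  2
LCS: 'ca'
LCS length = 2

2


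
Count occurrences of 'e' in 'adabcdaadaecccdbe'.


Scanning 'adabcdaadaecccdbe' for 'e':
  Position 10: 'e' -> MATCH (count: 1)
  Position 16: 'e' -> MATCH (count: 2)
Total occurrences of 'e': 2

2


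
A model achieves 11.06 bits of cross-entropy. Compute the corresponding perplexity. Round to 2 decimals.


Perplexity formula: PP = 2^H
H = 11.06
PP = 2^11.06
Decompose: 2^11.06 = 2^11 * 2^0.06
2^11 = 2048, 2^0.06 ~ 1.0424658
PP ~ 2048 * 1.0424658 = 2134.9699584
Rounded to 2 decimals: 2134.97

2134.97


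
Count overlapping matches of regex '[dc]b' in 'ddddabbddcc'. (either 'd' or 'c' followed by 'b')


Pattern: [dc]b means either 'd' or 'c' followed by 'b'.
Scanning 'ddddabbddcc' position-by-position:
  Pos 0: window 'dd' -> no
  Pos 1: window 'dd' -> no
  Pos 2: window 'dd' -> no
  Pos 3: window 'da' -> no
  Pos 4: window 'ab' -> no
  Pos 5: window 'bb' -> no
  Pos 6: window 'bd' -> no
  Pos 7: window 'dd' -> no
  Pos 8: window 'dc' -> no
  Pos 9: window 'cc' -> no
  Pos 10: window 'c' -> no
Total matches: 0

0


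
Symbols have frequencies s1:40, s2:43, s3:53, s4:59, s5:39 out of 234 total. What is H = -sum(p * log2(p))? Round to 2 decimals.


Computing entropy H = -sum(p_i * log2(p_i)):
  s1: p = 40/234 = 0.1709, -p*log2(p) = 0.4356
  s2: p = 43/234 = 0.1838, -p*log2(p) = 0.4491
  s3: p = 53/234 = 0.2265, -p*log2(p) = 0.4853
  s4: p = 59/234 = 0.2521, -p*log2(p) = 0.5012
  s5: p = 39/234 = 0.1667, -p*log2(p) = 0.4308
H = sum of terms = 2.3020
Rounded to 2 decimals: 2.30

2.30


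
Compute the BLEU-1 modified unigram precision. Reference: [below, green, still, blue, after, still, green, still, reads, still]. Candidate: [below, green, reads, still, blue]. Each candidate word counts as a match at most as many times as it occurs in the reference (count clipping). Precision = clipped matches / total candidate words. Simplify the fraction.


Reference word counts: {'after': 1, 'below': 1, 'blue': 1, 'green': 2, 'reads': 1, 'still': 4}
Checking each candidate word (with clipping):
  'below' -> in reference (ref count 1, used 1/1) -> match (matches: 1)
  'green' -> in reference (ref count 2, used 1/2) -> match (matches: 2)
  'reads' -> in reference (ref count 1, used 1/1) -> match (matches: 3)
  'still' -> in reference (ref count 4, used 1/4) -> match (matches: 4)
  'blue' -> in reference (ref count 1, used 1/1) -> match (matches: 5)
Clipped matches: 5, Candidate length: 5
Precision = 5/5 = 1

1


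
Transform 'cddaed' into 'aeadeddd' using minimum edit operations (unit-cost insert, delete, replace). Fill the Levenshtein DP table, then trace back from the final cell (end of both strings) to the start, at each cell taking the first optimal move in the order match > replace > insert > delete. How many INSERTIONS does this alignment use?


Edit distance = 6. Backtracking from cell (6, 8) with preference match > replace > insert > delete,
then listing the resulting alignment 'cddaed' -> 'aeadeddd' left to right:
  Step 1: insert 'a' [insertion #1]
  Step 2: insert 'e' [insertion #2]
  Step 3: replace c->a
  Step 4: keep 'd'
  Step 5: replace d->e
  Step 6: replace a->d
  Step 7: replace e->d
  Step 8: keep 'd'
Total insertions: 2

2


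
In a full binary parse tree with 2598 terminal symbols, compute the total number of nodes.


Leaf nodes (terminals): 2598
Internal nodes = n - 1 = 2598 - 1 = 2597
Total = leaves + internal = 2598 + 2597 = 5195

5195


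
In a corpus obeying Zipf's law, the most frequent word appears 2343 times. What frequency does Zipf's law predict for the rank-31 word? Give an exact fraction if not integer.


Zipf's law: freq(rank) = f1 / rank
f1 = 2343, rank = 31
freq = 2343 / 31
GCD(2343, 31) = 1
Simplified: 2343/31

2343/31


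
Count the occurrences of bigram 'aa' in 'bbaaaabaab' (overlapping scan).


Scanning 'bbaaaabaab' for bigram 'aa':
  Position 0: 'bb' -> no
  Position 1: 'ba' -> no
  Position 2: 'aa' -> MATCH
  Position 3: 'aa' -> MATCH
  Position 4: 'aa' -> MATCH
  Position 5: 'ab' -> no
  Position 6: 'ba' -> no
  Position 7: 'aa' -> MATCH
  Position 8: 'ab' -> no
Total matches: 4

4


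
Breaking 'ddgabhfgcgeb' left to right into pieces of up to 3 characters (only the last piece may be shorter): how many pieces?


'ddgabhfgcgeb' has 12 characters.
Chunking with max size 3:
  Chunk 1: 'ddg' (positions 0-2)
  Chunk 2: 'abh' (positions 3-5)
  Chunk 3: 'fgc' (positions 6-8)
  Chunk 4: 'geb' (positions 9-11)
Total chunks: ceil(12 / 3) = 4

4


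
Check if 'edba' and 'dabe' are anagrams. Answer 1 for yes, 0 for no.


Sort characters of 'edba': 'abde'
Sort characters of 'dabe': 'abde'
Sorted forms match -> they ARE anagrams
Result: 1

1


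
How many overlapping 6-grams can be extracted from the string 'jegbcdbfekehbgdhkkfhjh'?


String 'jegbcdbfekehbgdhkkfhjh' has length L = 22.
Number of overlapping n-grams = L - n + 1
Substituting: 22 - 6 + 1 = 17

17


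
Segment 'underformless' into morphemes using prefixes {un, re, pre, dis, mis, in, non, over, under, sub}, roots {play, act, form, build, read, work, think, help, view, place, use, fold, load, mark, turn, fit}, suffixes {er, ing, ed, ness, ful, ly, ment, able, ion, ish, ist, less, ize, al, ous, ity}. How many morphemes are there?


Segmenting 'underformless' against the inventory:
  'under' -> prefix (morpheme 1)
  'form' -> root (morpheme 2)
  'less' -> suffix (morpheme 3)
Total morphemes: 3

3


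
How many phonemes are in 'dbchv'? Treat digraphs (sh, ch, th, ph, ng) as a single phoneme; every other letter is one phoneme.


Parsing 'dbchv' greedily, digraphs first:
  'd' -> consonant phoneme (phonemes so far: 1)
  'b' -> consonant phoneme (phonemes so far: 2)
  'ch' -> digraph (1 consonant phoneme) (phonemes so far: 3)
  'v' -> consonant phoneme (phonemes so far: 4)
Total phonemes: 4

4


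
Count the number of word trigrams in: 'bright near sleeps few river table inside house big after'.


Word trigrams from [10] words:
  Trigram 1: (bright near sleeps)
  Trigram 2: (near sleeps few)
  Trigram 3: (sleeps few river)
  Trigram 4: (few river table)
  Trigram 5: (river table inside)
  Trigram 6: (table inside house)
  Trigram 7: (inside house big)
  Trigram 8: (house big after)
Total word trigrams: 10 - 2 = 8

8


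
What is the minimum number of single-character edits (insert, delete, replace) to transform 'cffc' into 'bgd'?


Building DP table for s1='cffc' (len 4) and s2='bgd' (len 3):
       b  g  d
    0  1  2  3
  c 1  1  2  3
  f 2  2  2  3
  f 3  3  3  3
  c 4  4  4  4
Edit distance = dp[4][3] = 4

4


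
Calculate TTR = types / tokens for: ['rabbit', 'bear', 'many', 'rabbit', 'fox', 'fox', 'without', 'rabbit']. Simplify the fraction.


Tokens: 8
Unique types: ('bear', 'fox', 'many', 'rabbit', 'without') = 5
TTR = 5/8
Already in lowest terms.

5/8


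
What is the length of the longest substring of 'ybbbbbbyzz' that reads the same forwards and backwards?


Scanning 'ybbbbbbyzz' for palindromic substrings.
Substring at positions 0-7: 'ybbbbbby'.
Check: reverse('ybbbbbby') = 'ybbbbbby' -> palindrome confirmed.
Neighbouring characters ('-' / 'z') break symmetry, so it cannot extend further.
No longer palindromic substring exists; longest length = 8

8


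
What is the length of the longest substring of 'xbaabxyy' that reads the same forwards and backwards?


Scanning 'xbaabxyy' for palindromic substrings.
Substring at positions 0-5: 'xbaabx'.
Check: reverse('xbaabx') = 'xbaabx' -> palindrome confirmed.
Neighbouring characters ('-' / 'y') break symmetry, so it cannot extend further.
No longer palindromic substring exists; longest length = 6

6


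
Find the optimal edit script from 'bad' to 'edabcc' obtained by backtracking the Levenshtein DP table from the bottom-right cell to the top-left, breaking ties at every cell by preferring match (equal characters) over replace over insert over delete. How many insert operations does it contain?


Edit distance = 5. Backtracking from cell (3, 6) with preference match > replace > insert > delete,
then listing the resulting alignment 'bad' -> 'edabcc' left to right:
  Step 1: insert 'e' [insertion #1]
  Step 2: insert 'd' [insertion #2]
  Step 3: insert 'a' [insertion #3]
  Step 4: keep 'b'
  Step 5: replace a->c
  Step 6: replace d->c
Total insertions: 3

3


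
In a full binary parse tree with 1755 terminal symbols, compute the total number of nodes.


Leaf nodes (terminals): 1755
Internal nodes = n - 1 = 1755 - 1 = 1754
Total = leaves + internal = 1755 + 1754 = 3509

3509


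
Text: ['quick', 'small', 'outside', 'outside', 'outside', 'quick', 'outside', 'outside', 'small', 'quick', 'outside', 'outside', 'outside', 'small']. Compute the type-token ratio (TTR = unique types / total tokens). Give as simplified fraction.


Tokens: 14
Unique types: ('outside', 'quick', 'small') = 3
TTR = 3/14
Already in lowest terms.

3/14


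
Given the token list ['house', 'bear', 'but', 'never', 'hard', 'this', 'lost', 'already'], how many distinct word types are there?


Listing all tokens and tracking unique types:
  Token 1: 'house' -> NEW (unique so far: 1)
  Token 2: 'bear' -> NEW (unique so far: 2)
  Token 3: 'but' -> NEW (unique so far: 3)
  Token 4: 'never' -> NEW (unique so far: 4)
  Token 5: 'hard' -> NEW (unique so far: 5)
  Token 6: 'this' -> NEW (unique so far: 6)
  Token 7: 'lost' -> NEW (unique so far: 7)
  Token 8: 'already' -> NEW (unique so far: 8)
Unique types: ('already', 'bear', 'but', 'hard', 'house', 'lost', 'never', 'this')
Vocabulary size: 8

8


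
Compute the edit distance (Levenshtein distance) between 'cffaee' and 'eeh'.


Building DP table for s1='cffaee' (len 6) and s2='eeh' (len 3):
       e  e  h
    0  1  2  3
  c 1  1  2  3
  f 2  2  2  3
  f 3  3  3  3
  a 4  4  4  4
  e 5  4  4  5
  e 6  5  4  5
Edit distance = dp[6][3] = 5

5


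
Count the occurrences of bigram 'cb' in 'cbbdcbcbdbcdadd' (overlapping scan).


Scanning 'cbbdcbcbdbcdadd' for bigram 'cb':
  Position 0: 'cb' -> MATCH
  Position 1: 'bb' -> no
  Position 2: 'bd' -> no
  Position 3: 'dc' -> no
  Position 4: 'cb' -> MATCH
  Position 5: 'bc' -> no
  Position 6: 'cb' -> MATCH
  Position 7: 'bd' -> no
  Position 8: 'db' -> no
  Position 9: 'bc' -> no
  Position 10: 'cd' -> no
  Position 11: 'da' -> no
  Position 12: 'ad' -> no
  Position 13: 'dd' -> no
Total matches: 3

3


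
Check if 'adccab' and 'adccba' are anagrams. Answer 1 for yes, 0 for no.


Sort characters of 'adccab': 'aabccd'
Sort characters of 'adccba': 'aabccd'
Sorted forms match -> they ARE anagrams
Result: 1

1


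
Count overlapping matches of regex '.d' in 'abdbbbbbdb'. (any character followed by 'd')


Pattern: .d means any character followed by 'd'.
Scanning 'abdbbbbbdb' position-by-position:
  Pos 0: window 'ab' -> no
  Pos 1: window 'bd' -> MATCH
  Pos 2: window 'db' -> no
  Pos 3: window 'bb' -> no
  Pos 4: window 'bb' -> no
  Pos 5: window 'bb' -> no
  Pos 6: window 'bb' -> no
  Pos 7: window 'bd' -> MATCH
  Pos 8: window 'db' -> no
  Pos 9: window 'b' -> no
Total matches: 2

2


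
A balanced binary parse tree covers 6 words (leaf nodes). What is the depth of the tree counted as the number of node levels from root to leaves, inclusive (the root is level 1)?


In a balanced binary tree with n leaves the deepest leaf is ceil(log2(n)) edges below the root,
so counting node levels inclusive of root and leaves gives ceil(log2(n)) + 1 levels.
log2(6) = 2.5850
ceil(2.5850) = 3
levels = 3 + 1 = 4

4


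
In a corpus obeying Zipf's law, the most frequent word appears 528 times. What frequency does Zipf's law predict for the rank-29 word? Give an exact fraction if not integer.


Zipf's law: freq(rank) = f1 / rank
f1 = 528, rank = 29
freq = 528 / 29
GCD(528, 29) = 1
Simplified: 528/29

528/29


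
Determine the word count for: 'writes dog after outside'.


Counting words by splitting on spaces:
  Word 1: 'writes'
  Word 2: 'dog'
  Word 3: 'after'
  Word 4: 'outside'
Total words: 4

4


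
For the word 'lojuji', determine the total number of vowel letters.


Scanning each character of 'lojuji':
  Position 1: 'l' -> consonant (running count: 0)
  Position 2: 'o' -> vowel (running count: 1)
  Position 3: 'j' -> consonant (running count: 1)
  Position 4: 'u' -> vowel (running count: 2)
  Position 5: 'j' -> consonant (running count: 2)
  Position 6: 'i' -> vowel (running count: 3)
Total vowels: 3

3


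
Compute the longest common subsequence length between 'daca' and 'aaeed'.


DP table for LCS of 'daca' and 'aaeed':
       a  a  e  e  d
    0  0  0  0  0  0
  d 0  0  0  0  0  1
  a 0  1  1  1  1  1
  c 0  1  1  1  1  1
  a 0  1  2  2  2  2
LCS: 'aa'
LCS length = 2

2


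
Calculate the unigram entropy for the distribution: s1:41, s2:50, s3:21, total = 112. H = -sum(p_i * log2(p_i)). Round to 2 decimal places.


Computing entropy H = -sum(p_i * log2(p_i)):
  s1: p = 41/112 = 0.3661, -p*log2(p) = 0.5307
  s2: p = 50/112 = 0.4464, -p*log2(p) = 0.5194
  s3: p = 21/112 = 0.1875, -p*log2(p) = 0.4528
H = sum of terms = 1.5029
Rounded to 2 decimals: 1.50

1.50


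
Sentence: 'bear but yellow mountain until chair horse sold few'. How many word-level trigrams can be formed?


Word trigrams from [9] words:
  Trigram 1: (bear but yellow)
  Trigram 2: (but yellow mountain)
  Trigram 3: (yellow mountain until)
  Trigram 4: (mountain until chair)
  Trigram 5: (until chair horse)
  Trigram 6: (chair horse sold)
  Trigram 7: (horse sold few)
Total word trigrams: 9 - 2 = 7

7


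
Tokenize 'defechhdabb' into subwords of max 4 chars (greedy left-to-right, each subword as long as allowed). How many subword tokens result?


'defechhdabb' has 11 characters.
Chunking with max size 4:
  Chunk 1: 'defe' (positions 0-3)
  Chunk 2: 'chhd' (positions 4-7)
  Chunk 3: 'abb' (positions 8-10)
Total chunks: ceil(11 / 4) = 3

3


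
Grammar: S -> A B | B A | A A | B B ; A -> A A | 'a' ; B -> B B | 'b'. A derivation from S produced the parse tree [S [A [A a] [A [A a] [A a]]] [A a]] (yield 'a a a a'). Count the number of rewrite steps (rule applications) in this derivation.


Every bracketed nonterminal node [X ...] in the tree is produced by exactly one rule application.
Reading the tree off as a leftmost derivation:
  Step 1: S  =>  A A   (applied S -> A A)
  Step 2: A A  =>  A A A   (applied A -> A A)
  Step 3: A A A  =>  a A A   (applied A -> a)
  Step 4: a A A  =>  a A A A   (applied A -> A A)
  Step 5: a A A A  =>  a a A A   (applied A -> a)
  Step 6: a a A A  =>  a a a A   (applied A -> a)
  Step 7: a a a A  =>  a a a a   (applied A -> a)
Final yield: a a a a
Total rewrite steps: 7

7


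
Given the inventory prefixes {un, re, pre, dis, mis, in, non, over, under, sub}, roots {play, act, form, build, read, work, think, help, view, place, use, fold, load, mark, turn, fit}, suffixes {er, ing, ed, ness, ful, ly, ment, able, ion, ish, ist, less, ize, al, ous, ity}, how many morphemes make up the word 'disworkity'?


Segmenting 'disworkity' against the inventory:
  'dis' -> prefix (morpheme 1)
  'work' -> root (morpheme 2)
  'ity' -> suffix (morpheme 3)
Total morphemes: 3

3


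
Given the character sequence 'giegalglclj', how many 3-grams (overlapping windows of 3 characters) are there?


String 'giegalglclj' has length L = 11.
Number of overlapping n-grams = L - n + 1
Substituting: 11 - 3 + 1 = 9

9


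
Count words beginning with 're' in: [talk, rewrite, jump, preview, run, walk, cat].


Checking each word for prefix 're':
  'talk' -> no (count: 0)
  'rewrite' -> YES, starts with 're' (count: 1)
  'jump' -> no (count: 1)
  'preview' -> no (count: 1)
  'run' -> no (count: 1)
  'walk' -> no (count: 1)
  'cat' -> no (count: 1)
Total with prefix 're': 1

1


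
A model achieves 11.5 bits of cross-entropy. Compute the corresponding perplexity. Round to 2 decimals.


Perplexity formula: PP = 2^H
H = 11.5
PP = 2^11.5
Decompose: 2^11.5 = 2^11 * 2^0.5 = 2^11 * sqrt(2)
2^11 = 2048, sqrt(2) ~ 1.4142136
PP ~ 2048 * 1.4142136 = 2896.3094528
Rounded to 2 decimals: 2896.31

2896.31


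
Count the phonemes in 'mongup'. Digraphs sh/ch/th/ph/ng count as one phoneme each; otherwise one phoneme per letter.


Parsing 'mongup' greedily, digraphs first:
  'm' -> consonant phoneme (phonemes so far: 1)
  'o' -> vowel phoneme (phonemes so far: 2)
  'ng' -> digraph (1 consonant phoneme) (phonemes so far: 3)
  'u' -> vowel phoneme (phonemes so far: 4)
  'p' -> consonant phoneme (phonemes so far: 5)
Total phonemes: 5

5


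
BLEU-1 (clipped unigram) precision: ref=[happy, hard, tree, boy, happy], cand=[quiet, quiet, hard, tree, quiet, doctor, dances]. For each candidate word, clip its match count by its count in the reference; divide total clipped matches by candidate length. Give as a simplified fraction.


Reference word counts: {'boy': 1, 'happy': 2, 'hard': 1, 'tree': 1}
Checking each candidate word (with clipping):
  'quiet' -> not in reference -> no match (matches: 0)
  'quiet' -> not in reference -> no match (matches: 0)
  'hard' -> in reference (ref count 1, used 1/1) -> match (matches: 1)
  'tree' -> in reference (ref count 1, used 1/1) -> match (matches: 2)
  'quiet' -> not in reference -> no match (matches: 2)
  'doctor' -> not in reference -> no match (matches: 2)
  'dances' -> not in reference -> no match (matches: 2)
Clipped matches: 2, Candidate length: 7
Precision = 2/7

2/7


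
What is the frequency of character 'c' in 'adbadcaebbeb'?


Scanning 'adbadcaebbeb' for 'c':
  Position 5: 'c' -> MATCH (count: 1)
Total occurrences of 'c': 1

1


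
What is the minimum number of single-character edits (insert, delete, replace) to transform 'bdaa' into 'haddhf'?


Building DP table for s1='bdaa' (len 4) and s2='haddhf' (len 6):
       h  a  d  d  h  f
    0  1  2  3  4  5  6
  b 1  1  2  3  4  5  6
  d 2  2  2  2  3  4  5
  a 3  3  2  3  3  4  5
  a 4  4  3  3  4  4  5
Edit distance = dp[4][6] = 5

5


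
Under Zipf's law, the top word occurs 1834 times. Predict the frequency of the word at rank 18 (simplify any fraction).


Zipf's law: freq(rank) = f1 / rank
f1 = 1834, rank = 18
freq = 1834 / 18
GCD(1834, 18) = 2
Simplified: 917/9

917/9
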